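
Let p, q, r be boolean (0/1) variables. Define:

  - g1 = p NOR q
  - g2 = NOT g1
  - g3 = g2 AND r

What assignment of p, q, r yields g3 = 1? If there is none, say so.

p=0 q=1 r=1

g3 = g2 AND r must be 1, so both g2 = 1 and r = 1.
Check with p=0 q=1 r=1:
g1 = p NOR q = 0 NOR 1 = 0
g2 = NOT g1 = NOT 0 = 1
g3 = g2 AND r = 1 AND 1 = 1
So g3 = 1 as required.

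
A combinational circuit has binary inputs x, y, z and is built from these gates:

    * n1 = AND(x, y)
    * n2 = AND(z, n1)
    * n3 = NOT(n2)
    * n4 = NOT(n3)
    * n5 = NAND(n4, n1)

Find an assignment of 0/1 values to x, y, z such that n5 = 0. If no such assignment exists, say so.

Check with x=1 y=1 z=1:
n1 = AND(x, y) = AND(1, 1) = 1
n2 = AND(z, n1) = AND(1, 1) = 1
n3 = NOT(n2) = NOT 1 = 0
n4 = NOT(n3) = NOT 0 = 1
n5 = NAND(n4, n1) = NAND(1, 1) = 0
So n5 = 0 as required.

x=1 y=1 z=1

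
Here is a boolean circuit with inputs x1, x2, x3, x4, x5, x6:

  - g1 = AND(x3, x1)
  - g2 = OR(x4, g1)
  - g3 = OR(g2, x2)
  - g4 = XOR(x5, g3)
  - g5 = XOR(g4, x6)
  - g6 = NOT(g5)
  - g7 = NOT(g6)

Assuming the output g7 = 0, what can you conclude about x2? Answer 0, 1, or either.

either

Both values of x2 occur among assignments with g7 = 0:
  x2=0: x1=0, x2=0, x3=0, x4=0, x5=0, x6=0
  x2=1: x1=0, x2=1, x3=0, x4=0, x5=0, x6=1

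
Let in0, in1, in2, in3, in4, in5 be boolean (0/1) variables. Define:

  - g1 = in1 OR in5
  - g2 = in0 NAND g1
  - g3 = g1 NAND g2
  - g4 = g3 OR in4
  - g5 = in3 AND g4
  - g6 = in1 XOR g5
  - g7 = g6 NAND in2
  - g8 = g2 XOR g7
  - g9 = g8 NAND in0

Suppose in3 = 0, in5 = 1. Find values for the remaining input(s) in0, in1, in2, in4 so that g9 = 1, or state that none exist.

in0=0, in1=0, in2=0, in4=0

g9 = g8 NAND in0 must be 1, so at least one of g8, in0 is 0.
Check with in3 = 0, in5 = 1 and in0=0, in1=0, in2=0, in4=0:
g1 = in1 OR in5 = 0 OR 1 = 1
g2 = in0 NAND g1 = 0 NAND 1 = 1
g3 = g1 NAND g2 = 1 NAND 1 = 0
g4 = g3 OR in4 = 0 OR 0 = 0
g5 = in3 AND g4 = 0 AND 0 = 0
g6 = in1 XOR g5 = 0 XOR 0 = 0
g7 = g6 NAND in2 = 0 NAND 0 = 1
g8 = g2 XOR g7 = 1 XOR 1 = 0
g9 = g8 NAND in0 = 0 NAND 0 = 1
So g9 = 1.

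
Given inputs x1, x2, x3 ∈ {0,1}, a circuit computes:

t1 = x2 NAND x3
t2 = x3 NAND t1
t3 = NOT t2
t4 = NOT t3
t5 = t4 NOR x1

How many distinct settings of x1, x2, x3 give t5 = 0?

7

t5 = t4 NOR x1 must be 0, so at least one of t4, x1 is 1.
Enumerating the 8 input combinations, 7 give t5 = 0 and 1 give t5 = 1.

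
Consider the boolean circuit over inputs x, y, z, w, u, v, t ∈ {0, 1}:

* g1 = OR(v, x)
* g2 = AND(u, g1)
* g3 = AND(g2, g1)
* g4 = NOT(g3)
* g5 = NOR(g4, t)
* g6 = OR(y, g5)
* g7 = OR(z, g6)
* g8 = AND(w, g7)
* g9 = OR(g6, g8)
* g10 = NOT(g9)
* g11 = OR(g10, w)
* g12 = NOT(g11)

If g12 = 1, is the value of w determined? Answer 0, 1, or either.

0

g12 = NOT(g11) must be 1, so g11 = 0.
Every assignment with g12 = 1 has w = 0; there are 38 such assignment(s).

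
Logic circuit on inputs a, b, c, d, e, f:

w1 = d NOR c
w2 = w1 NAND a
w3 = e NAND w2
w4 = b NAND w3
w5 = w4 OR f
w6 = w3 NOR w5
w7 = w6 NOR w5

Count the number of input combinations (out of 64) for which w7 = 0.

w7 = w6 NOR w5 must be 0, so at least one of w6, w5 is 1.
Enumerating the 64 input combinations, 55 give w7 = 0 and 9 give w7 = 1.

55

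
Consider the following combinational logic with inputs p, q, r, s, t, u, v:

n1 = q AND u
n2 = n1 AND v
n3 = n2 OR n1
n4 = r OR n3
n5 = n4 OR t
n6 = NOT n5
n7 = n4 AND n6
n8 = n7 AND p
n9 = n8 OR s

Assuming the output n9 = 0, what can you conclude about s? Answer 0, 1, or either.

0

n9 = n8 OR s must be 0, so both n8 = 0 and s = 0.
Every assignment with n9 = 0 has s = 0; there are 64 such assignment(s).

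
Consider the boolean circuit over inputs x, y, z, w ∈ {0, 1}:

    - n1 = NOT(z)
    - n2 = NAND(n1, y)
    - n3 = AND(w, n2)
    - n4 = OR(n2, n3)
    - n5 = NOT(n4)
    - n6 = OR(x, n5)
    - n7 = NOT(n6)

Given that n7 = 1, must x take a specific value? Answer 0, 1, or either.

0

n7 = NOT(n6) must be 1, so n6 = 0.
n6 = OR(x, n5) must be 0, so both x = 0 and n5 = 0.
Every assignment with n7 = 1 has x = 0; there are 6 such assignment(s).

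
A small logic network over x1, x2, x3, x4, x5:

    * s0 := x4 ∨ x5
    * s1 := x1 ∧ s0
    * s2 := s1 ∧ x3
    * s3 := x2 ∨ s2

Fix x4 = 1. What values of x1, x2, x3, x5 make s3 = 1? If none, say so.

s3 = x2 ∨ s2 must be 1, so at least one of x2, s2 is 1.
Check with x4 = 1 and x1=1, x2=1, x3=1, x5=0:
s0 = x4 ∨ x5 = 1 ∨ 0 = 1
s1 = x1 ∧ s0 = 1 ∧ 1 = 1
s2 = s1 ∧ x3 = 1 ∧ 1 = 1
s3 = x2 ∨ s2 = 1 ∨ 1 = 1
So s3 = 1.

x1=1 x2=1 x3=1 x5=0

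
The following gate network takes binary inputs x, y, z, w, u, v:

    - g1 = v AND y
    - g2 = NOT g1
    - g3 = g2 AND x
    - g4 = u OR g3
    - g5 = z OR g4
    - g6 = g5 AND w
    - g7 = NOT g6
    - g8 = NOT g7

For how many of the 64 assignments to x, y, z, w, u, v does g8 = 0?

37

g8 = NOT g7 must be 0, so g7 = 1.
g7 = NOT g6 must be 1, so g6 = 0.
Enumerating the 64 input combinations, 37 give g8 = 0 and 27 give g8 = 1.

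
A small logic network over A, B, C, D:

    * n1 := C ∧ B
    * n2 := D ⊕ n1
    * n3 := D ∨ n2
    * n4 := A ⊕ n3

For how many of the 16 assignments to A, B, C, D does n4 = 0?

n4 = A ⊕ n3 must be 0, so A and n3 are equal.
Enumerating the 16 input combinations, 8 give n4 = 0 and 8 give n4 = 1.

8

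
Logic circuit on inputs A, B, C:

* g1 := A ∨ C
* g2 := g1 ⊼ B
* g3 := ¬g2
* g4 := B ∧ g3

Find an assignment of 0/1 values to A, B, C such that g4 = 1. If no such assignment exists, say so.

A=1, B=1, C=0

g4 = B ∧ g3 must be 1, so both B = 1 and g3 = 1.
Check with A=1, B=1, C=0:
g1 = A ∨ C = 1 ∨ 0 = 1
g2 = g1 ⊼ B = 1 ⊼ 1 = 0
g3 = ¬g2 = ¬0 = 1
g4 = B ∧ g3 = 1 ∧ 1 = 1
So g4 = 1 as required.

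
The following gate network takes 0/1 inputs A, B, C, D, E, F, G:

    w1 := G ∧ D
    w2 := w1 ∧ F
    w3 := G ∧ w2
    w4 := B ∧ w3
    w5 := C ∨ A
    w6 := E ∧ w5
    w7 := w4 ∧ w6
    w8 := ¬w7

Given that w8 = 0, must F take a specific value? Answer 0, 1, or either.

1

w8 = ¬w7 must be 0, so w7 = 1.
w7 = w4 ∧ w6 must be 1, so both w4 = 1 and w6 = 1.
w4 = B ∧ w3 must be 1, so both B = 1 and w3 = 1.
Every assignment with w8 = 0 has F = 1; there are 3 such assignment(s).
  A=0, B=1, C=1, D=1, E=1, F=1, G=1
  A=1, B=1, C=0, D=1, E=1, F=1, G=1
  A=1, B=1, C=1, D=1, E=1, F=1, G=1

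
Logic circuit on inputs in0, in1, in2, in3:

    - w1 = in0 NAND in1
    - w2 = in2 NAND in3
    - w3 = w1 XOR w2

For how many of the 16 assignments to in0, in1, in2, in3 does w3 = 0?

10

w3 = w1 XOR w2 must be 0, so w1 and w2 are equal.
Enumerating the 16 input combinations, 10 give w3 = 0 and 6 give w3 = 1.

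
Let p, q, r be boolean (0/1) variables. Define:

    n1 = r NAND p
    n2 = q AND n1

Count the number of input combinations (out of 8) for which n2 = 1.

n2 = q AND n1 must be 1, so both q = 1 and n1 = 1.
n1 = r NAND p must be 1, so at least one of r, p is 0.
Satisfying assignments:
  p=0, q=1, r=0
  p=0, q=1, r=1
  p=1, q=1, r=0

3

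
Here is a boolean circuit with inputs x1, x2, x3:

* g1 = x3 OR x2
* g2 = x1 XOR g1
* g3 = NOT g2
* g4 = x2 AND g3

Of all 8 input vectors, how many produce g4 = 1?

2

g4 = x2 AND g3 must be 1, so both x2 = 1 and g3 = 1.
g3 = NOT g2 must be 1, so g2 = 0.
Enumerating the 8 input combinations, 2 give g4 = 1 and 6 give g4 = 0.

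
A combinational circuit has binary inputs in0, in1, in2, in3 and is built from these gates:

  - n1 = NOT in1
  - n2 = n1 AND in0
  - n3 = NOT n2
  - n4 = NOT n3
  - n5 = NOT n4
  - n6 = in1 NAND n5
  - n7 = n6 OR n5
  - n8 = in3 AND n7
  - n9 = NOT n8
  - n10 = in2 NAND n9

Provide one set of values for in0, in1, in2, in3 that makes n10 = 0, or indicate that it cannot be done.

in0=1 in1=1 in2=1 in3=0

Check with in0=1 in1=1 in2=1 in3=0:
n1 = NOT in1 = NOT 1 = 0
n2 = n1 AND in0 = 0 AND 1 = 0
n3 = NOT n2 = NOT 0 = 1
n4 = NOT n3 = NOT 1 = 0
n5 = NOT n4 = NOT 0 = 1
n6 = in1 NAND n5 = 1 NAND 1 = 0
n7 = n6 OR n5 = 0 OR 1 = 1
n8 = in3 AND n7 = 0 AND 1 = 0
n9 = NOT n8 = NOT 0 = 1
n10 = in2 NAND n9 = 1 NAND 1 = 0
So n10 = 0 as required.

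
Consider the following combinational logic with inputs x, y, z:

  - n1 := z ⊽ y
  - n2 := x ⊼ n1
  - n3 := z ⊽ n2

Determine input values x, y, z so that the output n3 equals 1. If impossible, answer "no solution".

x=1, y=0, z=0

n3 = z ⊽ n2 must be 1, so both z = 0 and n2 = 0.
Check with x=1, y=0, z=0:
n1 = z ⊽ y = 0 ⊽ 0 = 1
n2 = x ⊼ n1 = 1 ⊼ 1 = 0
n3 = z ⊽ n2 = 0 ⊽ 0 = 1
So n3 = 1 as required.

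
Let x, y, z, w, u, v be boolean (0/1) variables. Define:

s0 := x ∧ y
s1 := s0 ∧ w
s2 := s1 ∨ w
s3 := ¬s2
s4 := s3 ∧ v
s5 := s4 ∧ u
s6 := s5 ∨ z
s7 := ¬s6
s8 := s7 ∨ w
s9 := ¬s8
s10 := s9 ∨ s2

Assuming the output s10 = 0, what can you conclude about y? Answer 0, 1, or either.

Both values of y occur among assignments with s10 = 0:
  y=0: x=0, y=0, z=0, w=0, u=0, v=0
  y=1: x=0, y=1, z=0, w=0, u=0, v=0

either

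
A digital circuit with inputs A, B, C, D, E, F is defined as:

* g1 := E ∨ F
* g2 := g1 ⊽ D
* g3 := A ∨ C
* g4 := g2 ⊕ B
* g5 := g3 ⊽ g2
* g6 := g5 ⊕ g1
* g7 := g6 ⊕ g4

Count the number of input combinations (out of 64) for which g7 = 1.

g7 = g6 ⊕ g4 must be 1, so g6 and g4 differ.
Enumerating the 64 input combinations, 32 give g7 = 1 and 32 give g7 = 0.

32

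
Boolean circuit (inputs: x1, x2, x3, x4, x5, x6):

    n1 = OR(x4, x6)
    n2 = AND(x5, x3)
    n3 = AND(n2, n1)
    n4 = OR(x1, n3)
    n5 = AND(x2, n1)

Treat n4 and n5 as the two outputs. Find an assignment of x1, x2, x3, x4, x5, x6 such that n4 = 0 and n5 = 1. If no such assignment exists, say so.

Check with x1=0, x2=1, x3=0, x4=0, x5=1, x6=1:
n1 = OR(x4, x6) = OR(0, 1) = 1
n2 = AND(x5, x3) = AND(1, 0) = 0
n3 = AND(n2, n1) = AND(0, 1) = 0
n4 = OR(x1, n3) = OR(0, 0) = 0
n5 = AND(x2, n1) = AND(1, 1) = 1
So n4 = 0 and n5 = 1.

x1=0, x2=1, x3=0, x4=0, x5=1, x6=1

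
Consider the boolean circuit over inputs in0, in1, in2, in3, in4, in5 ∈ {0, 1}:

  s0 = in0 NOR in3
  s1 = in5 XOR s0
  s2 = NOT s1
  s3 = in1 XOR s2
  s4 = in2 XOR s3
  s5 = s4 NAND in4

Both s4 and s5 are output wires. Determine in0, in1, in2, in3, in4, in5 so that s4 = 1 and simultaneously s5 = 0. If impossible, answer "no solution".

in0=0 in1=0 in2=1 in3=1 in4=1 in5=1

Check with in0=0 in1=0 in2=1 in3=1 in4=1 in5=1:
s0 = in0 NOR in3 = 0 NOR 1 = 0
s1 = in5 XOR s0 = 1 XOR 0 = 1
s2 = NOT s1 = NOT 1 = 0
s3 = in1 XOR s2 = 0 XOR 0 = 0
s4 = in2 XOR s3 = 1 XOR 0 = 1
s5 = s4 NAND in4 = 1 NAND 1 = 0
So s4 = 1 and s5 = 0.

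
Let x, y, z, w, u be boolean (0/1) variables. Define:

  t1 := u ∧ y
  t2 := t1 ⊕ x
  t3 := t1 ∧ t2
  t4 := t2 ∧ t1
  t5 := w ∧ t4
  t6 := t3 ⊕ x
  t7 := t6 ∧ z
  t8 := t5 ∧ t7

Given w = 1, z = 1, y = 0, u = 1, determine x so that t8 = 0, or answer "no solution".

x=1

t8 = t5 ∧ t7 must be 0, so at least one of t5, t7 is 0.
Check with w = 1, z = 1, y = 0, u = 1 and x=1:
t1 = u ∧ y = 1 ∧ 0 = 0
t2 = t1 ⊕ x = 0 ⊕ 1 = 1
t3 = t1 ∧ t2 = 0 ∧ 1 = 0
t4 = t2 ∧ t1 = 1 ∧ 0 = 0
t5 = w ∧ t4 = 1 ∧ 0 = 0
t6 = t3 ⊕ x = 0 ⊕ 1 = 1
t7 = t6 ∧ z = 1 ∧ 1 = 1
t8 = t5 ∧ t7 = 0 ∧ 1 = 0
So t8 = 0.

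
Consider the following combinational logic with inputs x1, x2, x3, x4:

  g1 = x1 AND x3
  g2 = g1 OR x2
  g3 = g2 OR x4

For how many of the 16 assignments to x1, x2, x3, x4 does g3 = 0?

3

g3 = g2 OR x4 must be 0, so both g2 = 0 and x4 = 0.
Satisfying assignments:
  x1=0, x2=0, x3=0, x4=0
  x1=0, x2=0, x3=1, x4=0
  x1=1, x2=0, x3=0, x4=0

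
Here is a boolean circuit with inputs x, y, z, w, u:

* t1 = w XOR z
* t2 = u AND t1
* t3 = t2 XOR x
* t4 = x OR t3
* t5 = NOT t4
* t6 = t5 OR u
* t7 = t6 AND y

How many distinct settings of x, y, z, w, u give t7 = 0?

t7 = t6 AND y must be 0, so at least one of t6, y is 0.
Enumerating the 32 input combinations, 20 give t7 = 0 and 12 give t7 = 1.

20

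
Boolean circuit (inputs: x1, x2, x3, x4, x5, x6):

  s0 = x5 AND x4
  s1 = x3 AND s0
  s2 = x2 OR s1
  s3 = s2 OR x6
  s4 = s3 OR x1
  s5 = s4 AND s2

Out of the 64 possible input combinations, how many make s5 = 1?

s5 = s4 AND s2 must be 1, so both s4 = 1 and s2 = 1.
s4 = s3 OR x1 must be 1, so at least one of s3, x1 is 1.
Enumerating the 64 input combinations, 36 give s5 = 1 and 28 give s5 = 0.

36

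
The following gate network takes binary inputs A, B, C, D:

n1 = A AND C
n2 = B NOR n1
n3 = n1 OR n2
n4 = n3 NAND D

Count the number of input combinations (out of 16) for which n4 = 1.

11

n4 = n3 NAND D must be 1, so at least one of n3, D is 0.
Enumerating the 16 input combinations, 11 give n4 = 1 and 5 give n4 = 0.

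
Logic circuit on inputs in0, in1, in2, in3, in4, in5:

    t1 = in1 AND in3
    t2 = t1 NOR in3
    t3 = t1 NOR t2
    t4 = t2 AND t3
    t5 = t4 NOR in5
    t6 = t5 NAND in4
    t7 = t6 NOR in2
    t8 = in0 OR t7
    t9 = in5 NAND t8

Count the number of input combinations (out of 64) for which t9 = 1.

48

t9 = in5 NAND t8 must be 1, so at least one of in5, t8 is 0.
Enumerating the 64 input combinations, 48 give t9 = 1 and 16 give t9 = 0.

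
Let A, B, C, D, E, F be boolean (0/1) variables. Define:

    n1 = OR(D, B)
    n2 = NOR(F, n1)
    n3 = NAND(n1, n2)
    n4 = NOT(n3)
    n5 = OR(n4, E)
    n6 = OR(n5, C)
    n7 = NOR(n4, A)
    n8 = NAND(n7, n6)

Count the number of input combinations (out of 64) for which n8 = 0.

24

n8 = NAND(n7, n6) must be 0, so both n7 = 1 and n6 = 1.
n7 = NOR(n4, A) must be 1, so both n4 = 0 and A = 0.
n6 = OR(n5, C) must be 1, so at least one of n5, C is 1.
Enumerating the 64 input combinations, 24 give n8 = 0 and 40 give n8 = 1.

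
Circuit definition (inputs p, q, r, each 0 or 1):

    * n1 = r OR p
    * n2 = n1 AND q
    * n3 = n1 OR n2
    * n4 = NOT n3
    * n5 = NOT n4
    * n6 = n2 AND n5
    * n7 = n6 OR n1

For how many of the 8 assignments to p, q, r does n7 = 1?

n7 = n6 OR n1 must be 1, so at least one of n6, n1 is 1.
Satisfying assignments:
  p=0, q=0, r=1
  p=0, q=1, r=1
  p=1, q=0, r=0
  p=1, q=0, r=1
  p=1, q=1, r=0
  p=1, q=1, r=1

6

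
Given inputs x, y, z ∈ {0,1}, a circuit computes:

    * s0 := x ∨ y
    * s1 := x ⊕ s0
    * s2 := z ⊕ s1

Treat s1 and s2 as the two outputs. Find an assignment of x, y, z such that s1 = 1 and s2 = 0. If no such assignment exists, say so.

Check with x=0 y=1 z=1:
s0 = x ∨ y = 0 ∨ 1 = 1
s1 = x ⊕ s0 = 0 ⊕ 1 = 1
s2 = z ⊕ s1 = 1 ⊕ 1 = 0
So s1 = 1 and s2 = 0.

x=0 y=1 z=1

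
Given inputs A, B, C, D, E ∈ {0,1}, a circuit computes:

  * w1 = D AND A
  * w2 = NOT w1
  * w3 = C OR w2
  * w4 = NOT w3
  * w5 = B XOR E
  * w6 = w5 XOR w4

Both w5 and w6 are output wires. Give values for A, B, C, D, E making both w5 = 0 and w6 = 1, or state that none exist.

Check with A=1, B=1, C=0, D=1, E=1:
w1 = D AND A = 1 AND 1 = 1
w2 = NOT w1 = NOT 1 = 0
w3 = C OR w2 = 0 OR 0 = 0
w4 = NOT w3 = NOT 0 = 1
w5 = B XOR E = 1 XOR 1 = 0
w6 = w5 XOR w4 = 0 XOR 1 = 1
So w5 = 0 and w6 = 1.

A=1, B=1, C=0, D=1, E=1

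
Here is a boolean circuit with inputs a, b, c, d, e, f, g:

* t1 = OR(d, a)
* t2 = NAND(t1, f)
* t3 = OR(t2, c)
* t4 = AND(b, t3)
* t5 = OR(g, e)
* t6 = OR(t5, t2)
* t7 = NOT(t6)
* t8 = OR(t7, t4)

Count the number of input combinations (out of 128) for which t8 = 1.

61

t8 = OR(t7, t4) must be 1, so at least one of t7, t4 is 1.
Enumerating the 128 input combinations, 61 give t8 = 1 and 67 give t8 = 0.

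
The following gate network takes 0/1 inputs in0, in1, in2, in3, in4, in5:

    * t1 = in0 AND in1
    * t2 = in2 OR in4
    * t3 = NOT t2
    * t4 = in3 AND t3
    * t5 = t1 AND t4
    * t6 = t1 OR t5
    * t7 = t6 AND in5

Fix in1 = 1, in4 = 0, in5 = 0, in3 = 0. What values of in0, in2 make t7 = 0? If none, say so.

in0=1 in2=1

Check with in1 = 1, in4 = 0, in5 = 0, in3 = 0 and in0=1, in2=1:
t1 = in0 AND in1 = 1 AND 1 = 1
t2 = in2 OR in4 = 1 OR 0 = 1
t3 = NOT t2 = NOT 1 = 0
t4 = in3 AND t3 = 0 AND 0 = 0
t5 = t1 AND t4 = 1 AND 0 = 0
t6 = t1 OR t5 = 1 OR 0 = 1
t7 = t6 AND in5 = 1 AND 0 = 0
So t7 = 0.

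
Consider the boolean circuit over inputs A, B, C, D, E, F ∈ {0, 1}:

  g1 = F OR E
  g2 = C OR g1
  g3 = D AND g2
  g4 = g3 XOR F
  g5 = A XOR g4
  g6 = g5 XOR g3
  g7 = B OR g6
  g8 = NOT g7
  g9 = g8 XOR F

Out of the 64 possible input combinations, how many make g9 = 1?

32

g9 = g8 XOR F must be 1, so g8 and F differ.
Enumerating the 64 input combinations, 32 give g9 = 1 and 32 give g9 = 0.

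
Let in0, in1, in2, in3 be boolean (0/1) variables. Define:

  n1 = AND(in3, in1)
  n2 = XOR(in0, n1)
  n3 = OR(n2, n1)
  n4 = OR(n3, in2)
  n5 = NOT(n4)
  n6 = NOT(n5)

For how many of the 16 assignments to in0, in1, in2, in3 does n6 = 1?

13

n6 = NOT(n5) must be 1, so n5 = 0.
Enumerating the 16 input combinations, 13 give n6 = 1 and 3 give n6 = 0.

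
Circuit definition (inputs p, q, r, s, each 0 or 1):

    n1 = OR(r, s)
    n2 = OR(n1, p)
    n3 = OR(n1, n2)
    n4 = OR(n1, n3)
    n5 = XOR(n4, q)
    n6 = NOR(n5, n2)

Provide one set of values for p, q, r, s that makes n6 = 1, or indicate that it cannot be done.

p=0 q=0 r=0 s=0

n6 = NOR(n5, n2) must be 1, so both n5 = 0 and n2 = 0.
Check with p=0 q=0 r=0 s=0:
n1 = OR(r, s) = OR(0, 0) = 0
n2 = OR(n1, p) = OR(0, 0) = 0
n3 = OR(n1, n2) = OR(0, 0) = 0
n4 = OR(n1, n3) = OR(0, 0) = 0
n5 = XOR(n4, q) = XOR(0, 0) = 0
n6 = NOR(n5, n2) = NOR(0, 0) = 1
So n6 = 1 as required.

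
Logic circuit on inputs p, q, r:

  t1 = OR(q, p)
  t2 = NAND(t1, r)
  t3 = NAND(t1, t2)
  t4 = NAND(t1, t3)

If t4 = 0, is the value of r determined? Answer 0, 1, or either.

t4 = NAND(t1, t3) must be 0, so both t1 = 1 and t3 = 1.
t1 = OR(q, p) must be 1, so at least one of q, p is 1.
t3 = NAND(t1, t2) must be 1, so at least one of t1, t2 is 0.
Every assignment with t4 = 0 has r = 1; there are 3 such assignment(s).
  p=0, q=1, r=1
  p=1, q=0, r=1
  p=1, q=1, r=1

1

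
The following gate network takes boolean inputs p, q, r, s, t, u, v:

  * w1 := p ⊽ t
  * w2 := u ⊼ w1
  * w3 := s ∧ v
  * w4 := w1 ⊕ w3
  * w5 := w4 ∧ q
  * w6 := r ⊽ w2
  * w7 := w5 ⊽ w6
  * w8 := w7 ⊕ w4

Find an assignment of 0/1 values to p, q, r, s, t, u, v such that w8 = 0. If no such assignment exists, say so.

p=0, q=0, r=0, s=1, t=1, u=0, v=1

Check with p=0, q=0, r=0, s=1, t=1, u=0, v=1:
w1 = p ⊽ t = 0 ⊽ 1 = 0
w2 = u ⊼ w1 = 0 ⊼ 0 = 1
w3 = s ∧ v = 1 ∧ 1 = 1
w4 = w1 ⊕ w3 = 0 ⊕ 1 = 1
w5 = w4 ∧ q = 1 ∧ 0 = 0
w6 = r ⊽ w2 = 0 ⊽ 1 = 0
w7 = w5 ⊽ w6 = 0 ⊽ 0 = 1
w8 = w7 ⊕ w4 = 1 ⊕ 1 = 0
So w8 = 0 as required.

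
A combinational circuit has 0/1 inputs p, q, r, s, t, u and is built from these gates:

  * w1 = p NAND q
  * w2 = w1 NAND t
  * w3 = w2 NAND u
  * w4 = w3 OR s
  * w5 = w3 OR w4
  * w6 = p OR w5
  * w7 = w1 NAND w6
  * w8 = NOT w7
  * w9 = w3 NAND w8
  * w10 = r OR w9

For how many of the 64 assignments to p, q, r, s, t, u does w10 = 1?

w10 = r OR w9 must be 1, so at least one of r, w9 is 1.
Enumerating the 64 input combinations, 46 give w10 = 1 and 18 give w10 = 0.

46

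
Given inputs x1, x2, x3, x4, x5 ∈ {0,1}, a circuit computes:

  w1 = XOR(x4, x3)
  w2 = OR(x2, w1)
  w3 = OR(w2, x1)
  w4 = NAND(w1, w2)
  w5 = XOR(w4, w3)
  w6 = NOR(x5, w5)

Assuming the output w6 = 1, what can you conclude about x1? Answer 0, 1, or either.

either

Both values of x1 occur among assignments with w6 = 1:
  x1=0: x1=0, x2=1, x3=0, x4=0, x5=0
  x1=1: x1=1, x2=0, x3=0, x4=0, x5=0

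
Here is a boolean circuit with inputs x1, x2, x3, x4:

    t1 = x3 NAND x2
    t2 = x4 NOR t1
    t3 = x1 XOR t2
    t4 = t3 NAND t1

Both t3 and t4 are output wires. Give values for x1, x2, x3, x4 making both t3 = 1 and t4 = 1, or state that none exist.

x1=0 x2=1 x3=1 x4=0

Check with x1=0 x2=1 x3=1 x4=0:
t1 = x3 NAND x2 = 1 NAND 1 = 0
t2 = x4 NOR t1 = 0 NOR 0 = 1
t3 = x1 XOR t2 = 0 XOR 1 = 1
t4 = t3 NAND t1 = 1 NAND 0 = 1
So t3 = 1 and t4 = 1.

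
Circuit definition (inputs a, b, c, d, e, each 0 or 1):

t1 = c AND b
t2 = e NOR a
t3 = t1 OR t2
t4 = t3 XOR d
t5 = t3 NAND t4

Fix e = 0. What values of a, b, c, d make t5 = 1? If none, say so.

Check with e = 0 and a=0, b=0, c=0, d=1:
t1 = c AND b = 0 AND 0 = 0
t2 = e NOR a = 0 NOR 0 = 1
t3 = t1 OR t2 = 0 OR 1 = 1
t4 = t3 XOR d = 1 XOR 1 = 0
t5 = t3 NAND t4 = 1 NAND 0 = 1
So t5 = 1.

a=0 b=0 c=0 d=1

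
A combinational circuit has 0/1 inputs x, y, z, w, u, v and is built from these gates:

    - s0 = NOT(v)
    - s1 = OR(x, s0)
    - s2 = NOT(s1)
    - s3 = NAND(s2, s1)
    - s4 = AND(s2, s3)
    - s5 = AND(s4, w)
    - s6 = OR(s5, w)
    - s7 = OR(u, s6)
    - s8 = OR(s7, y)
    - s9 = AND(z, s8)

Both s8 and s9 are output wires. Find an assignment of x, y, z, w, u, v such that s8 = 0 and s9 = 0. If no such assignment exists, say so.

Check with x=1, y=0, z=1, w=0, u=0, v=1:
s0 = NOT(v) = NOT 1 = 0
s1 = OR(x, s0) = OR(1, 0) = 1
s2 = NOT(s1) = NOT 1 = 0
s3 = NAND(s2, s1) = NAND(0, 1) = 1
s4 = AND(s2, s3) = AND(0, 1) = 0
s5 = AND(s4, w) = AND(0, 0) = 0
s6 = OR(s5, w) = OR(0, 0) = 0
s7 = OR(u, s6) = OR(0, 0) = 0
s8 = OR(s7, y) = OR(0, 0) = 0
s9 = AND(z, s8) = AND(1, 0) = 0
So s8 = 0 and s9 = 0.

x=1, y=0, z=1, w=0, u=0, v=1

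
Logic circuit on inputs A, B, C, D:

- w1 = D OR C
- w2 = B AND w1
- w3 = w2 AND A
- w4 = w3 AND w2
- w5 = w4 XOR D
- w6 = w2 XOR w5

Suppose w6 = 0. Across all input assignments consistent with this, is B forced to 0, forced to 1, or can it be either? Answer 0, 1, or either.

either

Both values of B occur among assignments with w6 = 0:
  B=0: A=0, B=0, C=0, D=0
  B=1: A=0, B=1, C=0, D=0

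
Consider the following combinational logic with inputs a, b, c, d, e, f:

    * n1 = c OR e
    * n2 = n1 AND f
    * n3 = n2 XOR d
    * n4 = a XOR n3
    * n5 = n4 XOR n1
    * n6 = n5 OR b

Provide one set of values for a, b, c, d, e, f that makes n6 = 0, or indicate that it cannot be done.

a=0, b=0, c=0, d=1, e=1, f=0

n6 = n5 OR b must be 0, so both n5 = 0 and b = 0.
n5 = n4 XOR n1 must be 0, so n4 and n1 are equal.
Check with a=0, b=0, c=0, d=1, e=1, f=0:
n1 = c OR e = 0 OR 1 = 1
n2 = n1 AND f = 1 AND 0 = 0
n3 = n2 XOR d = 0 XOR 1 = 1
n4 = a XOR n3 = 0 XOR 1 = 1
n5 = n4 XOR n1 = 1 XOR 1 = 0
n6 = n5 OR b = 0 OR 0 = 0
So n6 = 0 as required.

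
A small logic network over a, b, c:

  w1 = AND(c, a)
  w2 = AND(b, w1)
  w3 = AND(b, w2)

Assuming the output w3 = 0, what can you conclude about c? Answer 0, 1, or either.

either

Both values of c occur among assignments with w3 = 0:
  c=0: a=0, b=0, c=0
  c=1: a=0, b=0, c=1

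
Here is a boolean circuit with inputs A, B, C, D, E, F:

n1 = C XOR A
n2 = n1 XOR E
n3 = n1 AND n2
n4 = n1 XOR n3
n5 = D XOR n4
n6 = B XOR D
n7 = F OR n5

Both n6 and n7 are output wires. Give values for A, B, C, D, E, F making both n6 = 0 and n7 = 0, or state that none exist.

A=1, B=1, C=0, D=1, E=1, F=0

Check with A=1, B=1, C=0, D=1, E=1, F=0:
n1 = C XOR A = 0 XOR 1 = 1
n2 = n1 XOR E = 1 XOR 1 = 0
n3 = n1 AND n2 = 1 AND 0 = 0
n4 = n1 XOR n3 = 1 XOR 0 = 1
n5 = D XOR n4 = 1 XOR 1 = 0
n6 = B XOR D = 1 XOR 1 = 0
n7 = F OR n5 = 0 OR 0 = 0
So n6 = 0 and n7 = 0.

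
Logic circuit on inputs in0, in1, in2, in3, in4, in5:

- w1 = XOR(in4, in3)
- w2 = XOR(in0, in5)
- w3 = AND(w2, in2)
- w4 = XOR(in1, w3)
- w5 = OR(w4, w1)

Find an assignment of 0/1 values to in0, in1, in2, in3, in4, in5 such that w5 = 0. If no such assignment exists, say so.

w5 = OR(w4, w1) must be 0, so both w4 = 0 and w1 = 0.
Check with in0=0, in1=0, in2=0, in3=0, in4=0, in5=0:
w1 = XOR(in4, in3) = XOR(0, 0) = 0
w2 = XOR(in0, in5) = XOR(0, 0) = 0
w3 = AND(w2, in2) = AND(0, 0) = 0
w4 = XOR(in1, w3) = XOR(0, 0) = 0
w5 = OR(w4, w1) = OR(0, 0) = 0
So w5 = 0 as required.

in0=0, in1=0, in2=0, in3=0, in4=0, in5=0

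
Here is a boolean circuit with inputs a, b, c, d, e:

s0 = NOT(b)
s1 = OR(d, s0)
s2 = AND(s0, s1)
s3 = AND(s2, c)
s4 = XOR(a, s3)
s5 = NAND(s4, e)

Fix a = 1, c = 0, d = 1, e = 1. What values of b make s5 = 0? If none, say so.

b=0

Check with a = 1, c = 0, d = 1, e = 1 and b=0:
s0 = NOT(b) = NOT 0 = 1
s1 = OR(d, s0) = OR(1, 1) = 1
s2 = AND(s0, s1) = AND(1, 1) = 1
s3 = AND(s2, c) = AND(1, 0) = 0
s4 = XOR(a, s3) = XOR(1, 0) = 1
s5 = NAND(s4, e) = NAND(1, 1) = 0
So s5 = 0.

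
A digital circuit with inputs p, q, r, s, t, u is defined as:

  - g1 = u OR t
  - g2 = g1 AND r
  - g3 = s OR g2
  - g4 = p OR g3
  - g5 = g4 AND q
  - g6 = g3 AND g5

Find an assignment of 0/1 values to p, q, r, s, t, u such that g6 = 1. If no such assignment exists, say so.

g6 = g3 AND g5 must be 1, so both g3 = 1 and g5 = 1.
g3 = s OR g2 must be 1, so at least one of s, g2 is 1.
Check with p=0, q=1, r=1, s=1, t=0, u=0:
g1 = u OR t = 0 OR 0 = 0
g2 = g1 AND r = 0 AND 1 = 0
g3 = s OR g2 = 1 OR 0 = 1
g4 = p OR g3 = 0 OR 1 = 1
g5 = g4 AND q = 1 AND 1 = 1
g6 = g3 AND g5 = 1 AND 1 = 1
So g6 = 1 as required.

p=0, q=1, r=1, s=1, t=0, u=0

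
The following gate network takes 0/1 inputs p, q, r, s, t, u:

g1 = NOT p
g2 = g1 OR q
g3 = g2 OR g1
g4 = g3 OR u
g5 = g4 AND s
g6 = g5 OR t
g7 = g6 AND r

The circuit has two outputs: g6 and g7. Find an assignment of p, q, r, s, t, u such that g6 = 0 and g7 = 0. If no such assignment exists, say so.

Check with p=0, q=1, r=1, s=0, t=0, u=0:
g1 = NOT p = NOT 0 = 1
g2 = g1 OR q = 1 OR 1 = 1
g3 = g2 OR g1 = 1 OR 1 = 1
g4 = g3 OR u = 1 OR 0 = 1
g5 = g4 AND s = 1 AND 0 = 0
g6 = g5 OR t = 0 OR 0 = 0
g7 = g6 AND r = 0 AND 1 = 0
So g6 = 0 and g7 = 0.

p=0, q=1, r=1, s=0, t=0, u=0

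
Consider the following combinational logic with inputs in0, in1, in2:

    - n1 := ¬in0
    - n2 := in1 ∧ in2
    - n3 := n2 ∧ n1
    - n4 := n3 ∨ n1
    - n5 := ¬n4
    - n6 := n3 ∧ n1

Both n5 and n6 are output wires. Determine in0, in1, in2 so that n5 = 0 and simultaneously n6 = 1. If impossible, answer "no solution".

in0=0 in1=1 in2=1

Check with in0=0 in1=1 in2=1:
n1 = ¬in0 = ¬0 = 1
n2 = in1 ∧ in2 = 1 ∧ 1 = 1
n3 = n2 ∧ n1 = 1 ∧ 1 = 1
n4 = n3 ∨ n1 = 1 ∨ 1 = 1
n5 = ¬n4 = ¬1 = 0
n6 = n3 ∧ n1 = 1 ∧ 1 = 1
So n5 = 0 and n6 = 1.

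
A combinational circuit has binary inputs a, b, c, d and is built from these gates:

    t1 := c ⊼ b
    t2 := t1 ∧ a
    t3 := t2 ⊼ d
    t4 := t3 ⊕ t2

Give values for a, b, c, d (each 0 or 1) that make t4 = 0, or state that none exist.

a=1, b=1, c=0, d=0

t4 = t3 ⊕ t2 must be 0, so t3 and t2 are equal.
Check with a=1, b=1, c=0, d=0:
t1 = c ⊼ b = 0 ⊼ 1 = 1
t2 = t1 ∧ a = 1 ∧ 1 = 1
t3 = t2 ⊼ d = 1 ⊼ 0 = 1
t4 = t3 ⊕ t2 = 1 ⊕ 1 = 0
So t4 = 0 as required.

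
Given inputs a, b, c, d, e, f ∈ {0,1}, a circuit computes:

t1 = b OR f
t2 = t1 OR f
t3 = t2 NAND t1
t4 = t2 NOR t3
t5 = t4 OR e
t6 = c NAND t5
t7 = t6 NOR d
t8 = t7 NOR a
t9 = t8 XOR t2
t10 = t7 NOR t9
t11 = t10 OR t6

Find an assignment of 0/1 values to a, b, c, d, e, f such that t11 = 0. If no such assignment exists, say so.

a=0, b=0, c=1, d=0, e=1, f=0

t11 = t10 OR t6 must be 0, so both t10 = 0 and t6 = 0.
t10 = t7 NOR t9 must be 0, so at least one of t7, t9 is 1.
Check with a=0, b=0, c=1, d=0, e=1, f=0:
t1 = b OR f = 0 OR 0 = 0
t2 = t1 OR f = 0 OR 0 = 0
t3 = t2 NAND t1 = 0 NAND 0 = 1
t4 = t2 NOR t3 = 0 NOR 1 = 0
t5 = t4 OR e = 0 OR 1 = 1
t6 = c NAND t5 = 1 NAND 1 = 0
t7 = t6 NOR d = 0 NOR 0 = 1
t8 = t7 NOR a = 1 NOR 0 = 0
t9 = t8 XOR t2 = 0 XOR 0 = 0
t10 = t7 NOR t9 = 1 NOR 0 = 0
t11 = t10 OR t6 = 0 OR 0 = 0
So t11 = 0 as required.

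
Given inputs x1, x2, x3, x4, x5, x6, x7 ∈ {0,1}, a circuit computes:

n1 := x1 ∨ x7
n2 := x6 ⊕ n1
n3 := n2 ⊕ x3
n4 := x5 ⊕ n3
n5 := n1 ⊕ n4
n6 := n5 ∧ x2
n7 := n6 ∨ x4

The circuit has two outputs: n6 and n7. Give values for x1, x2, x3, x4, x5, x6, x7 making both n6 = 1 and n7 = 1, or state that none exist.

Check with x1=0, x2=1, x3=0, x4=0, x5=1, x6=0, x7=0:
n1 = x1 ∨ x7 = 0 ∨ 0 = 0
n2 = x6 ⊕ n1 = 0 ⊕ 0 = 0
n3 = n2 ⊕ x3 = 0 ⊕ 0 = 0
n4 = x5 ⊕ n3 = 1 ⊕ 0 = 1
n5 = n1 ⊕ n4 = 0 ⊕ 1 = 1
n6 = n5 ∧ x2 = 1 ∧ 1 = 1
n7 = n6 ∨ x4 = 1 ∨ 0 = 1
So n6 = 1 and n7 = 1.

x1=0, x2=1, x3=0, x4=0, x5=1, x6=0, x7=0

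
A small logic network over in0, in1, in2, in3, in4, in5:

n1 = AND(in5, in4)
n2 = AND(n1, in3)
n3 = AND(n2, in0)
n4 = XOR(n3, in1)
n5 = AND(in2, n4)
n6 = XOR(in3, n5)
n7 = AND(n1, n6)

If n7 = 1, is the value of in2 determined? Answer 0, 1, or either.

Both values of in2 occur among assignments with n7 = 1:
  in2=0: in0=0, in1=0, in2=0, in3=1, in4=1, in5=1
  in2=1: in0=0, in1=0, in2=1, in3=1, in4=1, in5=1

either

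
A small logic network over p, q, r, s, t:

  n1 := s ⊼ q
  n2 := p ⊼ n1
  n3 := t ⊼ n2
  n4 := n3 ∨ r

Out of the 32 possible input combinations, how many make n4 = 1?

n4 = n3 ∨ r must be 1, so at least one of n3, r is 1.
Enumerating the 32 input combinations, 27 give n4 = 1 and 5 give n4 = 0.

27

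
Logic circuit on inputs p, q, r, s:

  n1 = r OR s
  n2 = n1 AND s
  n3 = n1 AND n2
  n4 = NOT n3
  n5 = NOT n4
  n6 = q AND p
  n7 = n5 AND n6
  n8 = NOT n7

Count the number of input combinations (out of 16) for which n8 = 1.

n8 = NOT n7 must be 1, so n7 = 0.
Enumerating the 16 input combinations, 14 give n8 = 1 and 2 give n8 = 0.

14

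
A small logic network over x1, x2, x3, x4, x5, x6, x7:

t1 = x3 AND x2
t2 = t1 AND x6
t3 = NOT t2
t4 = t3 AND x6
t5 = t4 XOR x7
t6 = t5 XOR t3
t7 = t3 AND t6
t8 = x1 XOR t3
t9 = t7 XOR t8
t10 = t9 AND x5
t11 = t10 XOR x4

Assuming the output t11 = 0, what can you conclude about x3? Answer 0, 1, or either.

Both values of x3 occur among assignments with t11 = 0:
  x3=0: x1=0, x2=0, x3=0, x4=0, x5=0, x6=0, x7=0
  x3=1: x1=0, x2=0, x3=1, x4=0, x5=0, x6=0, x7=0

either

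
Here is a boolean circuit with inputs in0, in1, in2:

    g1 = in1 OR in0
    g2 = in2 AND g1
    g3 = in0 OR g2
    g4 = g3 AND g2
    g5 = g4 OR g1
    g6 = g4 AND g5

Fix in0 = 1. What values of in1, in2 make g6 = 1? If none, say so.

g6 = g4 AND g5 must be 1, so both g4 = 1 and g5 = 1.
g4 = g3 AND g2 must be 1, so both g3 = 1 and g2 = 1.
Check with in0 = 1 and in1=1, in2=1:
g1 = in1 OR in0 = 1 OR 1 = 1
g2 = in2 AND g1 = 1 AND 1 = 1
g3 = in0 OR g2 = 1 OR 1 = 1
g4 = g3 AND g2 = 1 AND 1 = 1
g5 = g4 OR g1 = 1 OR 1 = 1
g6 = g4 AND g5 = 1 AND 1 = 1
So g6 = 1.

in1=1, in2=1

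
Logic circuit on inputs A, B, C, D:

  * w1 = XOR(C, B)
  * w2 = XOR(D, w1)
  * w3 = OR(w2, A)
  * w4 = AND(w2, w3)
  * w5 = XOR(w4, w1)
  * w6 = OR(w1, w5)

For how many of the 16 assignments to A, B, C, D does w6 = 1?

12

w6 = OR(w1, w5) must be 1, so at least one of w1, w5 is 1.
Enumerating the 16 input combinations, 12 give w6 = 1 and 4 give w6 = 0.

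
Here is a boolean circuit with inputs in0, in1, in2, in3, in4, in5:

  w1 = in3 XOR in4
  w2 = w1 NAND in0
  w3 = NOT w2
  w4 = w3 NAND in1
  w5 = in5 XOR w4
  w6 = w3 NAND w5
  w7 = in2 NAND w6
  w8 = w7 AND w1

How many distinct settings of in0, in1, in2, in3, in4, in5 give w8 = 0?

44

w8 = w7 AND w1 must be 0, so at least one of w7, w1 is 0.
Enumerating the 64 input combinations, 44 give w8 = 0 and 20 give w8 = 1.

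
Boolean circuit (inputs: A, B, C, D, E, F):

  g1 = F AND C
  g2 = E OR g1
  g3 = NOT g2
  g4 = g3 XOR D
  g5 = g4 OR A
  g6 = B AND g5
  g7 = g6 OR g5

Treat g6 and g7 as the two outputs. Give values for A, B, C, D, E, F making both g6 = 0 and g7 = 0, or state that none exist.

A=0 B=0 C=0 D=0 E=1 F=0

Check with A=0 B=0 C=0 D=0 E=1 F=0:
g1 = F AND C = 0 AND 0 = 0
g2 = E OR g1 = 1 OR 0 = 1
g3 = NOT g2 = NOT 1 = 0
g4 = g3 XOR D = 0 XOR 0 = 0
g5 = g4 OR A = 0 OR 0 = 0
g6 = B AND g5 = 0 AND 0 = 0
g7 = g6 OR g5 = 0 OR 0 = 0
So g6 = 0 and g7 = 0.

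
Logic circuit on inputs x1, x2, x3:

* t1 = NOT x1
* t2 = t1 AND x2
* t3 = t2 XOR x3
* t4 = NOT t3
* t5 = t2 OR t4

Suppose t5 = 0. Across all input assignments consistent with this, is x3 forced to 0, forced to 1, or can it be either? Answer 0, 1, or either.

t5 = t2 OR t4 must be 0, so both t2 = 0 and t4 = 0.
t2 = t1 AND x2 must be 0, so at least one of t1, x2 is 0.
Every assignment with t5 = 0 has x3 = 1; there are 3 such assignment(s).
  x1=0, x2=0, x3=1
  x1=1, x2=0, x3=1
  x1=1, x2=1, x3=1

1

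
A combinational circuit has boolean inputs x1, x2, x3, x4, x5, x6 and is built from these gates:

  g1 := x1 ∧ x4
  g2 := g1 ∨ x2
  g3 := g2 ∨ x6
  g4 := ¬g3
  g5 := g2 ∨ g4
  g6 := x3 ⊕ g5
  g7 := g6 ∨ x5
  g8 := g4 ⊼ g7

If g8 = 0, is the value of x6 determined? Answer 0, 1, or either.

0

g8 = g4 ⊼ g7 must be 0, so both g4 = 1 and g7 = 1.
g4 = ¬g3 must be 1, so g3 = 0.
Every assignment with g8 = 0 has x6 = 0; there are 9 such assignment(s).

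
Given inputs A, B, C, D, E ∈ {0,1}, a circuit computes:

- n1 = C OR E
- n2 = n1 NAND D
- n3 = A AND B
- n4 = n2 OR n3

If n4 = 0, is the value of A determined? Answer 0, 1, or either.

Both values of A occur among assignments with n4 = 0:
  A=0: A=0, B=0, C=0, D=1, E=1
  A=1: A=1, B=0, C=0, D=1, E=1

either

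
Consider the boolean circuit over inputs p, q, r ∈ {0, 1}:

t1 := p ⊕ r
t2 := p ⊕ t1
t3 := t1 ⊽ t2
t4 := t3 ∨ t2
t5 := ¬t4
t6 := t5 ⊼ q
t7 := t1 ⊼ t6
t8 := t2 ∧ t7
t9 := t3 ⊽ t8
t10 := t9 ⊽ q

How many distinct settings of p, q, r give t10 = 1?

t10 = t9 ⊽ q must be 1, so both t9 = 0 and q = 0.
Enumerating the 8 input combinations, 2 give t10 = 1 and 6 give t10 = 0.

2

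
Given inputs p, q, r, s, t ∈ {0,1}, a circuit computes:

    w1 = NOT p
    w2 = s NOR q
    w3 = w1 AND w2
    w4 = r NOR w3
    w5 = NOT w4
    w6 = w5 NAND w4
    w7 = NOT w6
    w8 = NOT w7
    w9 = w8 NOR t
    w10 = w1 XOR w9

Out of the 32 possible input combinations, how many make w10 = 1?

w10 = w1 XOR w9 must be 1, so w1 and w9 differ.
Enumerating the 32 input combinations, 16 give w10 = 1 and 16 give w10 = 0.

16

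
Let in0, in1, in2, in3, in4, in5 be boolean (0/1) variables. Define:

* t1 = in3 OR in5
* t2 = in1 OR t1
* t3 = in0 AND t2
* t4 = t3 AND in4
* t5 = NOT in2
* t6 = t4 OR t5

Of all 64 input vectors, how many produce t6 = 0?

t6 = t4 OR t5 must be 0, so both t4 = 0 and t5 = 0.
Enumerating the 64 input combinations, 25 give t6 = 0 and 39 give t6 = 1.

25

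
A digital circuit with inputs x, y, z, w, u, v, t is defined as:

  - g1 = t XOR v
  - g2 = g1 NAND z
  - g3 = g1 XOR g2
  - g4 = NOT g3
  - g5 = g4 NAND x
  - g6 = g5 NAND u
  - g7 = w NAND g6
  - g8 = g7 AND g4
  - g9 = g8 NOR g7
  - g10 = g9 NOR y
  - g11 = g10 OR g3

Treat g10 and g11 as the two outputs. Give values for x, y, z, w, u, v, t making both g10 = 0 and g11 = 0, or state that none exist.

Check with x=0, y=1, z=0, w=1, u=1, v=0, t=1:
g1 = t XOR v = 1 XOR 0 = 1
g2 = g1 NAND z = 1 NAND 0 = 1
g3 = g1 XOR g2 = 1 XOR 1 = 0
g4 = NOT g3 = NOT 0 = 1
g5 = g4 NAND x = 1 NAND 0 = 1
g6 = g5 NAND u = 1 NAND 1 = 0
g7 = w NAND g6 = 1 NAND 0 = 1
g8 = g7 AND g4 = 1 AND 1 = 1
g9 = g8 NOR g7 = 1 NOR 1 = 0
g10 = g9 NOR y = 0 NOR 1 = 0
g11 = g10 OR g3 = 0 OR 0 = 0
So g10 = 0 and g11 = 0.

x=0, y=1, z=0, w=1, u=1, v=0, t=1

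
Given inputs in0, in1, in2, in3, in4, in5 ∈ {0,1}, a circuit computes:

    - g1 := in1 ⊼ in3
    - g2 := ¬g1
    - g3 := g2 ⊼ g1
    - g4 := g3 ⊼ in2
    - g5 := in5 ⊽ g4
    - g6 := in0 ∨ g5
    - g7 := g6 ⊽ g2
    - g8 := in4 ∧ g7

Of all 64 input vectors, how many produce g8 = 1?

9

g8 = in4 ∧ g7 must be 1, so both in4 = 1 and g7 = 1.
Enumerating the 64 input combinations, 9 give g8 = 1 and 55 give g8 = 0.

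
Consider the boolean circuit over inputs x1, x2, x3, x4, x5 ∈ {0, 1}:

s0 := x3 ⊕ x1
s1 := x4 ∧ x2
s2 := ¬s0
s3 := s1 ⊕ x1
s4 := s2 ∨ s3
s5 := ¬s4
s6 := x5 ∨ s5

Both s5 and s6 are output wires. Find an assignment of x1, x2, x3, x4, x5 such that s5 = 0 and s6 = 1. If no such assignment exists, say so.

x1=1 x2=0 x3=1 x4=0 x5=1

Check with x1=1 x2=0 x3=1 x4=0 x5=1:
s0 = x3 ⊕ x1 = 1 ⊕ 1 = 0
s1 = x4 ∧ x2 = 0 ∧ 0 = 0
s2 = ¬s0 = ¬0 = 1
s3 = s1 ⊕ x1 = 0 ⊕ 1 = 1
s4 = s2 ∨ s3 = 1 ∨ 1 = 1
s5 = ¬s4 = ¬1 = 0
s6 = x5 ∨ s5 = 1 ∨ 0 = 1
So s5 = 0 and s6 = 1.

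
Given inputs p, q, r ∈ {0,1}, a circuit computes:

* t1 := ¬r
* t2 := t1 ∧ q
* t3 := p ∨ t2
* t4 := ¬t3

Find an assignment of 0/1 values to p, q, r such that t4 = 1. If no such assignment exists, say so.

p=0 q=0 r=1

t4 = ¬t3 must be 1, so t3 = 0.
t3 = p ∨ t2 must be 0, so both p = 0 and t2 = 0.
Check with p=0 q=0 r=1:
t1 = ¬r = ¬1 = 0
t2 = t1 ∧ q = 0 ∧ 0 = 0
t3 = p ∨ t2 = 0 ∨ 0 = 0
t4 = ¬t3 = ¬0 = 1
So t4 = 1 as required.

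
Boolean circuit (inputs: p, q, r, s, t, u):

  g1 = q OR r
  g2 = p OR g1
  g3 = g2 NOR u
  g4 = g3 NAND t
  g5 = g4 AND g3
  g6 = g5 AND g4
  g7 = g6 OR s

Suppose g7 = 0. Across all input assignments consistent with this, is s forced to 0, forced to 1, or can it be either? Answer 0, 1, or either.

0

g7 = g6 OR s must be 0, so both g6 = 0 and s = 0.
Every assignment with g7 = 0 has s = 0; there are 31 such assignment(s).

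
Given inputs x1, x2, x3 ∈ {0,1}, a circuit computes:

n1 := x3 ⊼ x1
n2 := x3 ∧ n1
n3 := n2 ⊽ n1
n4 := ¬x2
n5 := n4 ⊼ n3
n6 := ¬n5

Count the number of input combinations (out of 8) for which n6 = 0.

7

n6 = ¬n5 must be 0, so n5 = 1.
n5 = n4 ⊼ n3 must be 1, so at least one of n4, n3 is 0.
Enumerating the 8 input combinations, 7 give n6 = 0 and 1 give n6 = 1.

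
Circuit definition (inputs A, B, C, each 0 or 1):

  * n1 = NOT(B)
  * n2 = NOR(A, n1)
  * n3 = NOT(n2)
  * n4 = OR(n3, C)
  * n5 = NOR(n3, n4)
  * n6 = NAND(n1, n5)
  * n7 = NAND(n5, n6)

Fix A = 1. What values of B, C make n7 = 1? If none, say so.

B=1, C=0

n7 = NAND(n5, n6) must be 1, so at least one of n5, n6 is 0.
Check with A = 1 and B=1, C=0:
n1 = NOT(B) = NOT 1 = 0
n2 = NOR(A, n1) = NOR(1, 0) = 0
n3 = NOT(n2) = NOT 0 = 1
n4 = OR(n3, C) = OR(1, 0) = 1
n5 = NOR(n3, n4) = NOR(1, 1) = 0
n6 = NAND(n1, n5) = NAND(0, 0) = 1
n7 = NAND(n5, n6) = NAND(0, 1) = 1
So n7 = 1.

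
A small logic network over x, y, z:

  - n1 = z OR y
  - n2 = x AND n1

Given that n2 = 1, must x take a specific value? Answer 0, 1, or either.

n2 = x AND n1 must be 1, so both x = 1 and n1 = 1.
Every assignment with n2 = 1 has x = 1; there are 3 such assignment(s).
  x=1, y=0, z=1
  x=1, y=1, z=0
  x=1, y=1, z=1

1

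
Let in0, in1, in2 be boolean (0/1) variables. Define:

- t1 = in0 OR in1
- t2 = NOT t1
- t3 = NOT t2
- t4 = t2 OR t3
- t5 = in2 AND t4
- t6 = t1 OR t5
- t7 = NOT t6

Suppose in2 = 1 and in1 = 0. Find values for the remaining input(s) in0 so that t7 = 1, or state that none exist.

With in2 = 1 and in1 = 0 fixed, none of the 2 settings of in0 give t7 = 1.
For example, with in0=1:
t1 = in0 OR in1 = 1 OR 0 = 1
t2 = NOT t1 = NOT 1 = 0
t3 = NOT t2 = NOT 0 = 1
t4 = t2 OR t3 = 0 OR 1 = 1
t5 = in2 AND t4 = 1 AND 1 = 1
t6 = t1 OR t5 = 1 OR 1 = 1
t7 = NOT t6 = NOT 1 = 0
giving t7 = 0 ≠ 1.

no solution exists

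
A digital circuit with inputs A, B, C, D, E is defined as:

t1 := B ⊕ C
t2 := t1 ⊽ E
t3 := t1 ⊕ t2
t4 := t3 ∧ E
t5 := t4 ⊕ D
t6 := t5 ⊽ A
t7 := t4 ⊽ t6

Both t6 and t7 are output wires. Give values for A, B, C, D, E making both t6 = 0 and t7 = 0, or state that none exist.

Check with A=0, B=1, C=0, D=0, E=1:
t1 = B ⊕ C = 1 ⊕ 0 = 1
t2 = t1 ⊽ E = 1 ⊽ 1 = 0
t3 = t1 ⊕ t2 = 1 ⊕ 0 = 1
t4 = t3 ∧ E = 1 ∧ 1 = 1
t5 = t4 ⊕ D = 1 ⊕ 0 = 1
t6 = t5 ⊽ A = 1 ⊽ 0 = 0
t7 = t4 ⊽ t6 = 1 ⊽ 0 = 0
So t6 = 0 and t7 = 0.

A=0, B=1, C=0, D=0, E=1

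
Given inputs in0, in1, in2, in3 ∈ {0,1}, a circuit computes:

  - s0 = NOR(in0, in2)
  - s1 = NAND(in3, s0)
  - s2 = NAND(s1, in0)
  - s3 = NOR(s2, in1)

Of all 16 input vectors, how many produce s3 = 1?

s3 = NOR(s2, in1) must be 1, so both s2 = 0 and in1 = 0.
s2 = NAND(s1, in0) must be 0, so both s1 = 1 and in0 = 1.
Satisfying assignments:
  in0=1, in1=0, in2=0, in3=0
  in0=1, in1=0, in2=0, in3=1
  in0=1, in1=0, in2=1, in3=0
  in0=1, in1=0, in2=1, in3=1

4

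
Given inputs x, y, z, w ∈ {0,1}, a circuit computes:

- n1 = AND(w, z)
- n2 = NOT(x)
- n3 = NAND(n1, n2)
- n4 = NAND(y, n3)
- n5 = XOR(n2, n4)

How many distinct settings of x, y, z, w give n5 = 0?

n5 = XOR(n2, n4) must be 0, so n2 and n4 are equal.
Enumerating the 16 input combinations, 9 give n5 = 0 and 7 give n5 = 1.

9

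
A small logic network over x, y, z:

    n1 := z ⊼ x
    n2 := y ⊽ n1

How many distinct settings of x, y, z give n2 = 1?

1

n2 = y ⊽ n1 must be 1, so both y = 0 and n1 = 0.
n1 = z ⊼ x must be 0, so both z = 1 and x = 1.
Satisfying assignments:
  x=1, y=0, z=1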